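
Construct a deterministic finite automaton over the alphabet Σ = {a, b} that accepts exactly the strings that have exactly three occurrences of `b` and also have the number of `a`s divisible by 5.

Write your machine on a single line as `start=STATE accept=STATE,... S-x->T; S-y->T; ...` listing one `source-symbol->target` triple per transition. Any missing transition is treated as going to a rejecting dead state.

Handle the two conditions separately and then intersect. One (5 states) tracks the count of `b`s, saturating at 4; the other (5 states) tracks the count of `a`s modulo 5. Each combined state is a pair, one component from each; accept when both components accept. Equivalent product states are then merged.
21 states suffice.
          a    b  
>  q0     q1   q2 
   q1     q3   q4 
   q2     q4   q5 
   q3     q6   q7 
   q4     q7   q8 
   q5     q8   q9 
   q6    q10  q11 
   q7    q11  q12 
   q8    q12  q13 
 * q9    q13  q14 
   q10    q0  q15 
   q11   q15  q16 
   q12   q16  q17 
   q13   q17  q14 
   q14   q14  q14 
   q15    q2  q18 
   q16   q18  q19 
   q17   q19  q14 
   q18    q5  q20 
   q19   q20  q14 
   q20    q9  q14 
(> = start, * = accepting)

start=q0; accept=q9; q0-a->q1; q0-b->q2; q1-a->q3; q1-b->q4; q2-a->q4; q2-b->q5; q3-a->q6; q3-b->q7; q4-a->q7; q4-b->q8; q5-a->q8; q5-b->q9; q6-a->q10; q6-b->q11; q7-a->q11; q7-b->q12; q8-a->q12; q8-b->q13; q9-a->q13; q9-b->q14; q10-a->q0; q10-b->q15; q11-a->q15; q11-b->q16; q12-a->q16; q12-b->q17; q13-a->q17; q13-b->q14; q14-a->q14; q14-b->q14; q15-a->q2; q15-b->q18; q16-a->q18; q16-b->q19; q17-a->q19; q17-b->q14; q18-a->q5; q18-b->q20; q19-a->q20; q19-b->q14; q20-a->q9; q20-b->q14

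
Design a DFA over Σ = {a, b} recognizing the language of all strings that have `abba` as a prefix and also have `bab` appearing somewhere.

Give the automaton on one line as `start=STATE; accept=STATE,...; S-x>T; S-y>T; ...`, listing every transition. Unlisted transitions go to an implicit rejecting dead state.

Build one automaton per condition and run them in lockstep. The first has 6 states tracking whether the input so far still matches the prefix `abba`; the second has 4 states tracking whether and how much of `bab` has been seen. A product state is a pair (one from each), accepting exactly when both do.
12 states suffice.
          a    b  
>  S0     S1   S2 
   S1     S3   S4 
   S2     S5   S2 
   S3     S3   S2 
   S4     S5   S6 
   S5     S3   S7 
   S6     S8   S2 
   S7     S7   S7 
   S8     S9  S10 
   S9     S9  S11 
 * S10   S10  S10 
   S11    S8  S11 
(> = start, * = accepting)

start=S0; accept=S10; S0-a>S1; S0-b>S2; S1-a>S3; S1-b>S4; S2-a>S5; S2-b>S2; S3-a>S3; S3-b>S2; S4-a>S5; S4-b>S6; S5-a>S3; S5-b>S7; S6-a>S8; S6-b>S2; S7-a>S7; S7-b>S7; S8-a>S9; S8-b>S10; S9-a>S9; S9-b>S11; S10-a>S10; S10-b>S10; S11-a>S8; S11-b>S11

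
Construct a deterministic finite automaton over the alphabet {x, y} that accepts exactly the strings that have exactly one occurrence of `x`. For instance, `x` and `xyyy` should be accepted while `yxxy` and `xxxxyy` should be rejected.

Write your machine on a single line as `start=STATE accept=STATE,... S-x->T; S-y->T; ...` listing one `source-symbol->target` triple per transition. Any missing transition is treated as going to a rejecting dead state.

start=s0; accept=s1; s0-x->s1; s0-y->s0; s1-x->s2; s1-y->s1; s2-x->s2; s2-y->s2

Count `x`s, saturating at 2: state s0 means no `x` yet, s1 means one `x` seen, s2 means more than one. Each `x` increments (capped at s2); other symbols loop. Accept from {s1}.
A 3-state machine:
        x   y  
>  s0   s1  s0 
 * s1   s2  s1 
   s2   s2  s2 
(> = start, * = accepting)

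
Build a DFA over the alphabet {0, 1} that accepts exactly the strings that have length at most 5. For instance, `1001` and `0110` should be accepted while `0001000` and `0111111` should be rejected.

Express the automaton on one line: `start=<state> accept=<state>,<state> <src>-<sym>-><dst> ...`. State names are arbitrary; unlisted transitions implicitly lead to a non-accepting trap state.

Count input length up to 6: every symbol moves from q0 toward q6, which means 'more than 5' and absorbs. Accept from {q0, q1, q2, q3, q4, q5}.
A 7-state machine:
        0   1  
>* q0   q1  q1 
 * q1   q2  q2 
 * q2   q3  q3 
 * q3   q4  q4 
 * q4   q5  q5 
 * q5   q6  q6 
   q6   q6  q6 
(> = start, * = accepting)

start=q0 accept=q0,q1,q2,q3,q4,q5 q0-0->q1 q0-1->q1 q1-0->q2 q1-1->q2 q2-0->q3 q2-1->q3 q3-0->q4 q3-1->q4 q4-0->q5 q4-1->q5 q5-0->q6 q5-1->q6 q6-0->q6 q6-1->q6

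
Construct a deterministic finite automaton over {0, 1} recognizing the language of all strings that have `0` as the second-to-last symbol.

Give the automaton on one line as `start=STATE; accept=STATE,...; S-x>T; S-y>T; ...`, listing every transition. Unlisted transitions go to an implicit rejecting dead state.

A DFA must remember the last 2 symbols (since which symbol is second-to-last isn't known until the input ends). Use one state per possible window of the last ≤2 symbols; accept from those whose window starts with `0`.
With 7 states:
        0   1  
>  s0   s1  s2 
   s1   s3  s4 
   s2   s5  s6 
 * s3   s3  s4 
 * s4   s5  s6 
   s5   s3  s4 
   s6   s5  s6 
(> = start, * = accepting)

start=s0; accept=s3,s4; s0-0>s1; s0-1>s2; s1-0>s3; s1-1>s4; s2-0>s5; s2-1>s6; s3-0>s3; s3-1>s4; s4-0>s5; s4-1>s6; s5-0>s3; s5-1>s4; s6-0>s5; s6-1>s6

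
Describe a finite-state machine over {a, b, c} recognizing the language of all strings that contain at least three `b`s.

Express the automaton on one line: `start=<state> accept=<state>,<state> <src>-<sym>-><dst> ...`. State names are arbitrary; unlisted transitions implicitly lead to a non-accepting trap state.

start=q0 accept=q3,q4 q0-a->q0 q0-b->q1 q0-c->q0 q1-a->q1 q1-b->q2 q1-c->q1 q2-a->q2 q2-b->q3 q2-c->q2 q3-a->q3 q3-b->q4 q3-c->q3 q4-a->q4 q4-b->q4 q4-c->q4

Count `b`s, saturating at 4: states q0 through q3 mean 0 through 3 `b`s seen; q4 means more than 3. Each `b` increments (capped at q4); other symbols loop. Accept from {q3, q4}.
A 5-state machine:
        a   b   c  
>  q0   q0  q1  q0 
   q1   q1  q2  q1 
   q2   q2  q3  q2 
 * q3   q3  q4  q3 
 * q4   q4  q4  q4 
(> = start, * = accepting)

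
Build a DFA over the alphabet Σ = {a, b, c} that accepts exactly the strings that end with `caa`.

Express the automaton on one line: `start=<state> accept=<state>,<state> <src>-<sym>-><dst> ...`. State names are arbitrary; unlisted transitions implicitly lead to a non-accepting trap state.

start=S0 accept=S3 S0-a->S0 S0-b->S0 S0-c->S1 S1-a->S2 S1-b->S0 S1-c->S1 S2-a->S3 S2-b->S0 S2-c->S1 S3-a->S0 S3-b->S0 S3-c->S1

Remember how much of `caa` the current input suffix matches. State S0 means no match yet; S1 means the last symbol is `c`; S2 means the last 2 symbols are `ca`; S3 means the last 3 symbols are `caa`. Only S3 accepts. On a mismatch, fall back to the longest proper suffix that is still a prefix of `caa`.
With 4 states:
        a   b   c  
>  S0   S0  S0  S1 
   S1   S2  S0  S1 
   S2   S3  S0  S1 
 * S3   S0  S0  S1 
(> = start, * = accepting)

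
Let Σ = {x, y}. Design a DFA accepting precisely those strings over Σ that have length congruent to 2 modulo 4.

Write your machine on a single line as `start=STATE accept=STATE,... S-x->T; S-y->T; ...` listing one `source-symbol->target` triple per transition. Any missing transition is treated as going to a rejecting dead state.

start=A; accept=C; A-x->B; A-y->B; B-x->C; B-y->C; C-x->D; C-y->D; D-x->A; D-y->A

Only the length mod 4 matters, so use a 4-cycle: from any state, every input symbol moves to the next state, wrapping D back to A. Mark C accepting.
With 4 states:
       x  y 
>  A   B  B 
   B   C  C 
 * C   D  D 
   D   A  A 
(> = start, * = accepting)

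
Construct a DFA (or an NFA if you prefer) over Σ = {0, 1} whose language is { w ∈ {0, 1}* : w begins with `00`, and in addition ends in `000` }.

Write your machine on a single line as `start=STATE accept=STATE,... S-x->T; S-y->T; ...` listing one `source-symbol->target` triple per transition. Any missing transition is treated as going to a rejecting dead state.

Run two small machines in parallel and take their product. The first has 4 states tracking whether the input so far still matches the prefix `00`; the second has 4 states tracking how much of the suffix `000` has currently been matched. A product state is a pair (one from each), accepting exactly when both do.
With 10 states:
        0   1  
>  q0   q1  q2 
   q1   q3  q2 
   q2   q4  q2 
   q3   q5  q6 
   q4   q7  q2 
 * q5   q5  q6 
   q6   q8  q6 
   q7   q9  q2 
   q8   q3  q6 
   q9   q9  q2 
(> = start, * = accepting)

start=q0; accept=q5; q0-0->q1; q0-1->q2; q1-0->q3; q1-1->q2; q2-0->q4; q2-1->q2; q3-0->q5; q3-1->q6; q4-0->q7; q4-1->q2; q5-0->q5; q5-1->q6; q6-0->q8; q6-1->q6; q7-0->q9; q7-1->q2; q8-0->q3; q8-1->q6; q9-0->q9; q9-1->q2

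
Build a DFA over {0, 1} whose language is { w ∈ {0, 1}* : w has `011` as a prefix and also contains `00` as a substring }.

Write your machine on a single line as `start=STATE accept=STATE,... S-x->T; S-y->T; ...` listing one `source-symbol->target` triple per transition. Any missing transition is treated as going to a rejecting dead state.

Handle the two conditions separately and then intersect. One (5 states) tracks whether the input so far still matches the prefix `011`; the other (3 states) tracks whether and how much of `00` has been seen. Each combined state is a pair, one component from each; accept when both components accept.
With 9 states:
       0  1 
>  A   B  C 
   B   D  E 
   C   F  C 
   D   D  D 
   E   F  G 
   F   D  C 
   G   H  G 
   H   I  G 
 * I   I  I 
(> = start, * = accepting)

start=A; accept=I; A-0->B; A-1->C; B-0->D; B-1->E; C-0->F; C-1->C; D-0->D; D-1->D; E-0->F; E-1->G; F-0->D; F-1->C; G-0->H; G-1->G; H-0->I; H-1->G; I-0->I; I-1->I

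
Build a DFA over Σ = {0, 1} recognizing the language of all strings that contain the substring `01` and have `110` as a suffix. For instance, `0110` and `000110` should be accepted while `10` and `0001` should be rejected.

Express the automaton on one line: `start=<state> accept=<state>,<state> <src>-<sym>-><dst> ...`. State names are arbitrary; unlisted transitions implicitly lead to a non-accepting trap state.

Build one automaton per condition and run them in lockstep. The first has 3 states tracking whether and how much of `01` has been seen; the second has 4 states tracking how much of the suffix `110` has currently been matched. A product state is a pair (one from each), accepting exactly when both do. After merging equivalent states the machine shrinks.
A 5-state machine:
        0   1  
>  S0   S1  S0 
   S1   S1  S2 
   S2   S1  S3 
   S3   S4  S3 
 * S4   S1  S2 
(> = start, * = accepting)

start=S0 accept=S4 S0-0->S1 S0-1->S0 S1-0->S1 S1-1->S2 S2-0->S1 S2-1->S3 S3-0->S4 S3-1->S3 S4-0->S1 S4-1->S2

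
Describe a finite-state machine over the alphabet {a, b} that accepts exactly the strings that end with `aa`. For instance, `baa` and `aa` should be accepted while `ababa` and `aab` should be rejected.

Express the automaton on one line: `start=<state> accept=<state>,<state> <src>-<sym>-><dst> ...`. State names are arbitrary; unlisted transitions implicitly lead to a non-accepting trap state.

Let each state record the length of the longest suffix of the input read so far that is also a prefix of `aa`. q1 means the last symbol is `a`; q2 means the last 2 symbols are `aa`. Accept only at q2, where the string currently ends in `aa`.
With 3 states:
        a   b  
>  q0   q1  q0 
   q1   q2  q0 
 * q2   q2  q0 
(> = start, * = accepting)

start=q0 accept=q2 q0-a->q1 q0-b->q0 q1-a->q2 q1-b->q0 q2-a->q2 q2-b->q0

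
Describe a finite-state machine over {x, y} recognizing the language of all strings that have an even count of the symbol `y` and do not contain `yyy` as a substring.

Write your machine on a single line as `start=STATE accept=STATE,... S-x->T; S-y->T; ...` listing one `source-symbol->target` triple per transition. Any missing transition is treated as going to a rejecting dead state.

start=S0; accept=S0,S3,S4; S0-x->S0; S0-y->S1; S1-x->S2; S1-y->S3; S2-x->S2; S2-y->S4; S3-x->S0; S3-y->S5; S4-x->S0; S4-y->S6; S5-x->S5; S5-y->S5; S6-x->S2; S6-y->S5

Build one automaton per condition and run them in lockstep. One (2 states) tracks the count of `y`s modulo 2; the other (4 states) tracks partial matches of the forbidden pattern `yyy`. Each combined state is a pair, one component from each; accept when both components accept. Minimizing collapses redundant product states.
7 states suffice.
        x   y  
>* S0   S0  S1 
   S1   S2  S3 
   S2   S2  S4 
 * S3   S0  S5 
 * S4   S0  S6 
   S5   S5  S5 
   S6   S2  S5 
(> = start, * = accepting)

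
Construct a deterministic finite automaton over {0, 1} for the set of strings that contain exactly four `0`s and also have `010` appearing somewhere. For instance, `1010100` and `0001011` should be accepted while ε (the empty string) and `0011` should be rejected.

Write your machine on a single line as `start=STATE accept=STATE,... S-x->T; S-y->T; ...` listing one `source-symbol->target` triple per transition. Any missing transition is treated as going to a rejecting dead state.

Handle the two conditions separately and then intersect. One (6 states) tracks the count of `0`s, saturating at 5; the other (4 states) tracks whether and how much of `010` has been seen. Each combined state is a pair, one component from each; accept when both components accept. After merging equivalent states the machine shrinks.
A 13-state machine:
       0  1 
>  A   B  A 
   B   C  D 
   C   E  F 
   D   G  H 
   E   I  J 
   F   K  L 
   G   K  G 
   H   C  H 
   I   I  I 
   J   M  I 
   K   M  K 
   L   E  L 
 * M   I  M 
(> = start, * = accepting)

start=A; accept=M; A-0->B; A-1->A; B-0->C; B-1->D; C-0->E; C-1->F; D-0->G; D-1->H; E-0->I; E-1->J; F-0->K; F-1->L; G-0->K; G-1->G; H-0->C; H-1->H; I-0->I; I-1->I; J-0->M; J-1->I; K-0->M; K-1->K; L-0->E; L-1->L; M-0->I; M-1->M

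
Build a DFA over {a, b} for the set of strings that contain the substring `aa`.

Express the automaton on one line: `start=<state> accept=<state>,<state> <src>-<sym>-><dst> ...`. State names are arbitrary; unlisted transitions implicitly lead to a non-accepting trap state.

start=S0 accept=S2 S0-a->S1 S0-b->S0 S1-a->S2 S1-b->S0 S2-a->S2 S2-b->S2

Track how much of `aa` has been matched so far: state S0 is no progress, S2 is the absorbing accept state reached once `aa` has occurred. Intermediate states record partial matches; on a mismatch, fall back to the longest reusable overlap.
A 3-state machine:
        a   b  
>  S0   S1  S0 
   S1   S2  S0 
 * S2   S2  S2 
(> = start, * = accepting)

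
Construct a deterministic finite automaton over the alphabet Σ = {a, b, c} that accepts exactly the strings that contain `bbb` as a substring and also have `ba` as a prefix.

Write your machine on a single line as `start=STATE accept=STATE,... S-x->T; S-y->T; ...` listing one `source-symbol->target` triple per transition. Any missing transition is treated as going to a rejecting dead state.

start=q0; accept=q6; q0-a->q1; q0-b->q2; q0-c->q1; q1-a->q1; q1-b->q1; q1-c->q1; q2-a->q3; q2-b->q1; q2-c->q1; q3-a->q3; q3-b->q4; q3-c->q3; q4-a->q3; q4-b->q5; q4-c->q3; q5-a->q3; q5-b->q6; q5-c->q3; q6-a->q6; q6-b->q6; q6-c->q6

Build one automaton per condition and run them in lockstep. One (4 states) tracks whether and how much of `bbb` has been seen; the other (4 states) tracks whether the input so far still matches the prefix `ba`. Each combined state is a pair, one component from each; accept when both components accept. After merging equivalent states the machine shrinks.
A 7-state machine:
        a   b   c  
>  q0   q1  q2  q1 
   q1   q1  q1  q1 
   q2   q3  q1  q1 
   q3   q3  q4  q3 
   q4   q3  q5  q3 
   q5   q3  q6  q3 
 * q6   q6  q6  q6 
(> = start, * = accepting)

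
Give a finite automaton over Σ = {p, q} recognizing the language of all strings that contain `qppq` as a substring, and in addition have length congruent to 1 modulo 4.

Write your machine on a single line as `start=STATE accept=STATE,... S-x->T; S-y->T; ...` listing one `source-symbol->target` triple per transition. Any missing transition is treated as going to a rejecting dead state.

Build one automaton per condition and run them in lockstep. The first has 5 states tracking whether and how much of `qppq` has been seen; the second has 4 states tracking the input length modulo 4. A product state is a pair (one from each), accepting exactly when both do.
20 states suffice.
       p  q 
>  A   B  C 
   B   D  E 
   C   F  E 
   D   G  H 
   E   I  H 
   F   J  H 
   G   A  K 
   H   L  K 
   I   M  K 
   J   A  N 
   K   O  C 
   L   P  C 
   M   B  Q 
   N   Q  Q 
   O   R  E 
   P   D  S 
 * Q   S  S 
   R   G  T 
   S   T  T 
   T   N  N 
(> = start, * = accepting)

start=A; accept=Q; A-p->B; A-q->C; B-p->D; B-q->E; C-p->F; C-q->E; D-p->G; D-q->H; E-p->I; E-q->H; F-p->J; F-q->H; G-p->A; G-q->K; H-p->L; H-q->K; I-p->M; I-q->K; J-p->A; J-q->N; K-p->O; K-q->C; L-p->P; L-q->C; M-p->B; M-q->Q; N-p->Q; N-q->Q; O-p->R; O-q->E; P-p->D; P-q->S; Q-p->S; Q-q->S; R-p->G; R-q->T; S-p->T; S-q->T; T-p->N; T-q->N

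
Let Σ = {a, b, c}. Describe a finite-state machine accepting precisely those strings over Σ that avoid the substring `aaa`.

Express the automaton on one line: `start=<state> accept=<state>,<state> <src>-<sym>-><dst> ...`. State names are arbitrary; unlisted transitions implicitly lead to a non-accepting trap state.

This is the complement of 'contains `aaa`'. Use the same substring-matching states — q0 through q3 holding how much of `aaa` has just been matched — but flip the accepting set: everything except the trap q3 accepts.
With 4 states:
        a   b   c  
>* q0   q1  q0  q0 
 * q1   q2  q0  q0 
 * q2   q3  q0  q0 
   q3   q3  q3  q3 
(> = start, * = accepting)

start=q0 accept=q0,q1,q2 q0-a->q1 q0-b->q0 q0-c->q0 q1-a->q2 q1-b->q0 q1-c->q0 q2-a->q3 q2-b->q0 q2-c->q0 q3-a->q3 q3-b->q3 q3-c->q3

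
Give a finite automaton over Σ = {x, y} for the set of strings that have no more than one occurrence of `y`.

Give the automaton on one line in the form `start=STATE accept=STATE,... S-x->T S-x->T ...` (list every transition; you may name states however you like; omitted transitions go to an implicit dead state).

Count `y`s, saturating at 2: state q0 means no `y` yet, q1 means one `y` seen, q2 means more than one. Each `y` increments (capped at q2); other symbols loop. Accept from {q0, q1}.
        x   y  
>* q0   q0  q1 
 * q1   q1  q2 
   q2   q2  q2 
(> = start, * = accepting)

start=q0 accept=q0,q1 q0-x->q0 q0-y->q1 q1-x->q1 q1-y->q2 q2-x->q2 q2-y->q2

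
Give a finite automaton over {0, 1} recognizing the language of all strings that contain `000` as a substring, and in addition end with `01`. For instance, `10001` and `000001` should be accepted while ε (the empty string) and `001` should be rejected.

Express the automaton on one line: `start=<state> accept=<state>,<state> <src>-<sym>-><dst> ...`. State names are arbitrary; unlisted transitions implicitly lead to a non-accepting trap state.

start=S0 accept=S4 S0-0->S1 S0-1->S0 S1-0->S2 S1-1->S0 S2-0->S3 S2-1->S0 S3-0->S3 S3-1->S4 S4-0->S3 S4-1->S5 S5-0->S3 S5-1->S5

Handle the two conditions separately and then intersect. One (4 states) tracks whether and how much of `000` has been seen; the other (3 states) tracks how much of the suffix `01` has currently been matched. Each combined state is a pair, one component from each; accept when both components accept. After merging equivalent states the machine shrinks.
A 6-state machine:
        0   1  
>  S0   S1  S0 
   S1   S2  S0 
   S2   S3  S0 
   S3   S3  S4 
 * S4   S3  S5 
   S5   S3  S5 
(> = start, * = accepting)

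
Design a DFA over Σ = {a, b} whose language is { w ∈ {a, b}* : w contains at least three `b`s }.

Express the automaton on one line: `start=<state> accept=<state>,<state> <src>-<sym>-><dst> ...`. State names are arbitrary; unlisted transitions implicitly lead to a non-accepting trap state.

Only the number of `b`s matters, and only up to 4. Make a chain S0 → S1 → S2 → S3 → S4 advanced by each `b` (with S4 absorbing); every other symbol self-loops. The accepting set is {S3, S4}.
        a   b  
>  S0   S0  S1 
   S1   S1  S2 
   S2   S2  S3 
 * S3   S3  S4 
 * S4   S4  S4 
(> = start, * = accepting)

start=S0 accept=S3,S4 S0-a->S0 S0-b->S1 S1-a->S1 S1-b->S2 S2-a->S2 S2-b->S3 S3-a->S3 S3-b->S4 S4-a->S4 S4-b->S4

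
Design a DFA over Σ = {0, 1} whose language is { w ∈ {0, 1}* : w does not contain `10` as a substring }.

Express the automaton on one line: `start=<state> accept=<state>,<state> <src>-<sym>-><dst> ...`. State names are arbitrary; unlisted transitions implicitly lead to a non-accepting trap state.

Track partial matches of the forbidden pattern `10`. State C is a dead state reached once `10` has occurred; every other state accepts. A means no part of `10` is currently matched.
A 3-state machine:
       0  1 
>* A   A  B 
 * B   C  B 
   C   C  C 
(> = start, * = accepting)

start=A accept=A,B A-0->A A-1->B B-0->C B-1->B C-0->C C-1->C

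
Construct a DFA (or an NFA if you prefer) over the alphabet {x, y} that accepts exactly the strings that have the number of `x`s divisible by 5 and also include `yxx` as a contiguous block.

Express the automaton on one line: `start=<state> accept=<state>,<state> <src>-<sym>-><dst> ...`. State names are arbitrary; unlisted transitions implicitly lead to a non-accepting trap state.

start=S0 accept=S18 S0-x->S1 S0-y->S2 S1-x->S3 S1-y->S4 S2-x->S5 S2-y->S2 S3-x->S6 S3-y->S7 S4-x->S8 S4-y->S4 S5-x->S9 S5-y->S4 S6-x->S10 S6-y->S11 S7-x->S12 S7-y->S7 S8-x->S13 S8-y->S7 S9-x->S13 S9-y->S9 S10-x->S0 S10-y->S14 S11-x->S15 S11-y->S11 S12-x->S16 S12-y->S11 S13-x->S16 S13-y->S13 S14-x->S17 S14-y->S14 S15-x->S18 S15-y->S14 S16-x->S18 S16-y->S16 S17-x->S19 S17-y->S2 S18-x->S19 S18-y->S18 S19-x->S9 S19-y->S19

Build one automaton per condition and run them in lockstep. The first has 5 states tracking the count of `x`s modulo 5; the second has 4 states tracking whether and how much of `yxx` has been seen. A product state is a pair (one from each), accepting exactly when both do.
With 20 states:
          x    y  
>  S0     S1   S2 
   S1     S3   S4 
   S2     S5   S2 
   S3     S6   S7 
   S4     S8   S4 
   S5     S9   S4 
   S6    S10  S11 
   S7    S12   S7 
   S8    S13   S7 
   S9    S13   S9 
   S10    S0  S14 
   S11   S15  S11 
   S12   S16  S11 
   S13   S16  S13 
   S14   S17  S14 
   S15   S18  S14 
   S16   S18  S16 
   S17   S19   S2 
 * S18   S19  S18 
   S19    S9  S19 
(> = start, * = accepting)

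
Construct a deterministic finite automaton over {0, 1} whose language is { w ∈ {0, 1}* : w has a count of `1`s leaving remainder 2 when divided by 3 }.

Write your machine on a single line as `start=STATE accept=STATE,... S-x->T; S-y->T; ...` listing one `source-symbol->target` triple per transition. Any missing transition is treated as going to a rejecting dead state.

Keep the running count of `1`s modulo 3: each `1` advances along the cycle S0 → S1 → S2 → S0 while other symbols loop. Accept at S2.
A 3-state machine:
        0   1  
>  S0   S0  S1 
   S1   S1  S2 
 * S2   S2  S0 
(> = start, * = accepting)

start=S0; accept=S2; S0-0->S0; S0-1->S1; S1-0->S1; S1-1->S2; S2-0->S2; S2-1->S0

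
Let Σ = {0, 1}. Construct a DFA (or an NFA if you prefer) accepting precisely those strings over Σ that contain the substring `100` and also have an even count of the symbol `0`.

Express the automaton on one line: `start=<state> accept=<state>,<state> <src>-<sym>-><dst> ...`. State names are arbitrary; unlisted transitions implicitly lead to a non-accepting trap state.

start=S0 accept=S6 S0-0->S1 S0-1->S2 S1-0->S0 S1-1->S3 S2-0->S4 S2-1->S2 S3-0->S5 S3-1->S3 S4-0->S6 S4-1->S3 S5-0->S7 S5-1->S2 S6-0->S7 S6-1->S6 S7-0->S6 S7-1->S7

Build one automaton per condition and run them in lockstep. The first has 4 states tracking whether and how much of `100` has been seen; the second has 2 states tracking the count of `0`s modulo 2. A product state is a pair (one from each), accepting exactly when both do.
An 8-state machine:
        0   1  
>  S0   S1  S2 
   S1   S0  S3 
   S2   S4  S2 
   S3   S5  S3 
   S4   S6  S3 
   S5   S7  S2 
 * S6   S7  S6 
   S7   S6  S7 
(> = start, * = accepting)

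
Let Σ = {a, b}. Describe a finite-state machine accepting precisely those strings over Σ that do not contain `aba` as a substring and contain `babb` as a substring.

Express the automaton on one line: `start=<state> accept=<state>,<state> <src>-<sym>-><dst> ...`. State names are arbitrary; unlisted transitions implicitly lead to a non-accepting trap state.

start=s0 accept=s9,s12,s13 s0-a->s1 s0-b->s2 s1-a->s1 s1-b->s3 s2-a->s4 s2-b->s2 s3-a->s5 s3-b->s2 s4-a->s1 s4-b->s6 s5-a->s7 s5-b->s8 s6-a->s5 s6-b->s9 s7-a->s7 s7-b->s10 s8-a->s5 s8-b->s11 s9-a->s12 s9-b->s9 s10-a->s5 s10-b->s10 s11-a->s11 s11-b->s11 s12-a->s12 s12-b->s13 s13-a->s11 s13-b->s9

Run two small machines in parallel and take their product. The first has 4 states tracking partial matches of the forbidden pattern `aba`; the second has 5 states tracking whether and how much of `babb` has been seen. A product state is a pair (one from each), accepting exactly when both do.
          a    b  
>  s0     s1   s2 
   s1     s1   s3 
   s2     s4   s2 
   s3     s5   s2 
   s4     s1   s6 
   s5     s7   s8 
   s6     s5   s9 
   s7     s7  s10 
   s8     s5  s11 
 * s9    s12   s9 
   s10    s5  s10 
   s11   s11  s11 
 * s12   s12  s13 
 * s13   s11   s9 
(> = start, * = accepting)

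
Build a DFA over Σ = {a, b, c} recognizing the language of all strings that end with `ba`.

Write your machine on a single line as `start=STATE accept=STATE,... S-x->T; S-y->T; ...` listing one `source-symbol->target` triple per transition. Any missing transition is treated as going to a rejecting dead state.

Remember how much of `ba` the current input suffix matches. State S0 means no match yet; S1 means the last symbol is `b`; S2 means the last 2 symbols are `ba`. Only S2 accepts. On a mismatch, fall back to the longest proper suffix that is still a prefix of `ba`.
With 3 states:
        a   b   c  
>  S0   S0  S1  S0 
   S1   S2  S1  S0 
 * S2   S0  S1  S0 
(> = start, * = accepting)

start=S0; accept=S2; S0-a->S0; S0-b->S1; S0-c->S0; S1-a->S2; S1-b->S1; S1-c->S0; S2-a->S0; S2-b->S1; S2-c->S0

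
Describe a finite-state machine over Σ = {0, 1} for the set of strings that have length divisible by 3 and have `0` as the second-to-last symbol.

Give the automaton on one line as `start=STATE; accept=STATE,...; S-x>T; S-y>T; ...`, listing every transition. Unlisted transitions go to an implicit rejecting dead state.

start=S0; accept=S7,S8; S0-0>S1; S0-1>S2; S1-0>S3; S1-1>S4; S2-0>S5; S2-1>S6; S3-0>S7; S3-1>S8; S4-0>S9; S4-1>S10; S5-0>S7; S5-1>S8; S6-0>S9; S6-1>S10; S7-0>S11; S7-1>S12; S8-0>S13; S8-1>S14; S9-0>S11; S9-1>S12; S10-0>S13; S10-1>S14; S11-0>S3; S11-1>S4; S12-0>S5; S12-1>S6; S13-0>S3; S13-1>S4; S14-0>S5; S14-1>S6

Run two small machines in parallel and take their product. One (3 states) tracks the input length modulo 3; the other (7 states) tracks the last 2 symbols read. Each combined state is a pair, one component from each; accept when both components accept.
A 15-state machine:
          0    1  
>  S0     S1   S2 
   S1     S3   S4 
   S2     S5   S6 
   S3     S7   S8 
   S4     S9  S10 
   S5     S7   S8 
   S6     S9  S10 
 * S7    S11  S12 
 * S8    S13  S14 
   S9    S11  S12 
   S10   S13  S14 
   S11    S3   S4 
   S12    S5   S6 
   S13    S3   S4 
   S14    S5   S6 
(> = start, * = accepting)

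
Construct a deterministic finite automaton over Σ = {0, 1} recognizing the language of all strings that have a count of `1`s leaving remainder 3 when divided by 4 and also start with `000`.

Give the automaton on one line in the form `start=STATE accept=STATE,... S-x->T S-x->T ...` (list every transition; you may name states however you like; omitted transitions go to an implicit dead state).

start=S0 accept=S7 S0-0->S1 S0-1->S2 S1-0->S3 S1-1->S2 S2-0->S2 S2-1->S2 S3-0->S4 S3-1->S2 S4-0->S4 S4-1->S5 S5-0->S5 S5-1->S6 S6-0->S6 S6-1->S7 S7-0->S7 S7-1->S4

Handle the two conditions separately and then intersect. One (4 states) tracks the count of `1`s modulo 4; the other (5 states) tracks whether the input so far still matches the prefix `000`. Each combined state is a pair, one component from each; accept when both components accept. Minimizing collapses redundant product states.
With 8 states:
        0   1  
>  S0   S1  S2 
   S1   S3  S2 
   S2   S2  S2 
   S3   S4  S2 
   S4   S4  S5 
   S5   S5  S6 
   S6   S6  S7 
 * S7   S7  S4 
(> = start, * = accepting)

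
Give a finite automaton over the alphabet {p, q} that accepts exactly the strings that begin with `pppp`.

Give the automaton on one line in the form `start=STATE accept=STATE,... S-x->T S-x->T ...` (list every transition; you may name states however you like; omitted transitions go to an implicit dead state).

Walk along `pppp` while the input agrees: from A take `p` to B, and so on. Any deviation drops to the rejecting sink F. Once E is reached the prefix is confirmed and every continuation is accepted.
       p  q 
>  A   B  F 
   B   C  F 
   C   D  F 
   D   E  F 
 * E   E  E 
   F   F  F 
(> = start, * = accepting)

start=A accept=E A-p->B A-q->F B-p->C B-q->F C-p->D C-q->F D-p->E D-q->F E-p->E E-q->E F-p->F F-q->F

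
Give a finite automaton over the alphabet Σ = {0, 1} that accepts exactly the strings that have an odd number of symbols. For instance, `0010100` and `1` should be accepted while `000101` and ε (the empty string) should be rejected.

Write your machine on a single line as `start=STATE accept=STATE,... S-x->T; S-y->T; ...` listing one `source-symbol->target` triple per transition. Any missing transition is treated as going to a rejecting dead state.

Count input length modulo 2: every symbol advances one step around the cycle q0 → q1 → q0. Accept at q1.
A 2-state machine:
        0   1  
>  q0   q1  q1 
 * q1   q0  q0 
(> = start, * = accepting)

start=q0; accept=q1; q0-0->q1; q0-1->q1; q1-0->q0; q1-1->q0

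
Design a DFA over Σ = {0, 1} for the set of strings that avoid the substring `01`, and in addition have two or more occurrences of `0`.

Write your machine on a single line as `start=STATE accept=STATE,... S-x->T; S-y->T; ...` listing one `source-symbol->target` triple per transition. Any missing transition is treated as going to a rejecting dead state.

start=q0; accept=q2; q0-0->q1; q0-1->q0; q1-0->q2; q1-1->q3; q2-0->q2; q2-1->q3; q3-0->q3; q3-1->q3

Build one automaton per condition and run them in lockstep. One (3 states) tracks partial matches of the forbidden pattern `01`; the other (4 states) tracks the count of `0`s, saturating at 3. Each combined state is a pair, one component from each; accept when both components accept. Equivalent product states are then merged.
With 4 states:
        0   1  
>  q0   q1  q0 
   q1   q2  q3 
 * q2   q2  q3 
   q3   q3  q3 
(> = start, * = accepting)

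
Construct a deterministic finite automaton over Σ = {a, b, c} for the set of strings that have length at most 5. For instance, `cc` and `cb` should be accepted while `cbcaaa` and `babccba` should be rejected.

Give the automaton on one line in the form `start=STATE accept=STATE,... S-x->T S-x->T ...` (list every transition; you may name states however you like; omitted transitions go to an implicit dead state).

Count input length up to 6: every symbol moves from q0 toward q6, which means 'more than 5' and absorbs. Accept from {q0, q1, q2, q3, q4, q5}.
7 states suffice.
        a   b   c  
>* q0   q1  q1  q1 
 * q1   q2  q2  q2 
 * q2   q3  q3  q3 
 * q3   q4  q4  q4 
 * q4   q5  q5  q5 
 * q5   q6  q6  q6 
   q6   q6  q6  q6 
(> = start, * = accepting)

start=q0 accept=q0,q1,q2,q3,q4,q5 q0-a->q1 q0-b->q1 q0-c->q1 q1-a->q2 q1-b->q2 q1-c->q2 q2-a->q3 q2-b->q3 q2-c->q3 q3-a->q4 q3-b->q4 q3-c->q4 q4-a->q5 q4-b->q5 q4-c->q5 q5-a->q6 q5-b->q6 q5-c->q6 q6-a->q6 q6-b->q6 q6-c->q6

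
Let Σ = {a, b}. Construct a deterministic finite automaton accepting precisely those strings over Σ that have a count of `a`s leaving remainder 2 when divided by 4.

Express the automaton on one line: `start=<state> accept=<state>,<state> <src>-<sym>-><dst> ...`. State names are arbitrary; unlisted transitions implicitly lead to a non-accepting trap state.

Keep the running count of `a`s modulo 4: each `a` advances along the cycle q0 → q1 → q2 → q3 → q0 while other symbols loop. Accept at q2.
With 4 states:
        a   b  
>  q0   q1  q0 
   q1   q2  q1 
 * q2   q3  q2 
   q3   q0  q3 
(> = start, * = accepting)

start=q0 accept=q2 q0-a->q1 q0-b->q0 q1-a->q2 q1-b->q1 q2-a->q3 q2-b->q2 q3-a->q0 q3-b->q3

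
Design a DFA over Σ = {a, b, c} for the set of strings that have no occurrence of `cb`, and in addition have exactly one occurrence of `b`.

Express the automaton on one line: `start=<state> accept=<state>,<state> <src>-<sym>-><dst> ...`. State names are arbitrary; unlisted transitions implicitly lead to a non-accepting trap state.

start=q0 accept=q1,q4 q0-a->q0 q0-b->q1 q0-c->q2 q1-a->q1 q1-b->q3 q1-c->q4 q2-a->q0 q2-b->q5 q2-c->q2 q3-a->q3 q3-b->q3 q3-c->q6 q4-a->q1 q4-b->q7 q4-c->q4 q5-a->q5 q5-b->q7 q5-c->q5 q6-a->q3 q6-b->q7 q6-c->q6 q7-a->q7 q7-b->q7 q7-c->q7

Build one automaton per condition and run them in lockstep. The first has 3 states tracking partial matches of the forbidden pattern `cb`; the second has 3 states tracking the count of `b`s, saturating at 2. A product state is a pair (one from each), accepting exactly when both do.
8 states suffice.
        a   b   c  
>  q0   q0  q1  q2 
 * q1   q1  q3  q4 
   q2   q0  q5  q2 
   q3   q3  q3  q6 
 * q4   q1  q7  q4 
   q5   q5  q7  q5 
   q6   q3  q7  q6 
   q7   q7  q7  q7 
(> = start, * = accepting)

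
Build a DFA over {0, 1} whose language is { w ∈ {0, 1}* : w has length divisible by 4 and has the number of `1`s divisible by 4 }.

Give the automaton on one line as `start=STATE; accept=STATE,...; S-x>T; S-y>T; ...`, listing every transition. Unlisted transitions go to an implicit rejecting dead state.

Run two small machines in parallel and take their product. The first has 4 states tracking the input length modulo 4; the second has 4 states tracking the count of `1`s modulo 4. A product state is a pair (one from each), accepting exactly when both do.
16 states suffice.
          0    1  
>* s0     s1   s2 
   s1     s3   s4 
   s2     s4   s5 
   s3     s6   s7 
   s4     s7   s8 
   s5     s8   s9 
   s6     s0  s10 
   s7    s10  s11 
   s8    s11  s12 
   s9    s12   s0 
   s10    s2  s13 
   s11   s13  s14 
   s12   s14   s1 
   s13    s5  s15 
   s14   s15   s3 
   s15    s9   s6 
(> = start, * = accepting)

start=s0; accept=s0; s0-0>s1; s0-1>s2; s1-0>s3; s1-1>s4; s2-0>s4; s2-1>s5; s3-0>s6; s3-1>s7; s4-0>s7; s4-1>s8; s5-0>s8; s5-1>s9; s6-0>s0; s6-1>s10; s7-0>s10; s7-1>s11; s8-0>s11; s8-1>s12; s9-0>s12; s9-1>s0; s10-0>s2; s10-1>s13; s11-0>s13; s11-1>s14; s12-0>s14; s12-1>s1; s13-0>s5; s13-1>s15; s14-0>s15; s14-1>s3; s15-0>s9; s15-1>s6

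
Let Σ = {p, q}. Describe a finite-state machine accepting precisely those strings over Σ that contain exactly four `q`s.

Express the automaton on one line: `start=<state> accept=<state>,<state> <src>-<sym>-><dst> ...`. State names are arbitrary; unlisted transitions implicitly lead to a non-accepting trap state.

Only the number of `q`s matters, and only up to 5. Make a chain A → B → C → D → E → F advanced by each `q` (with F absorbing); every other symbol self-loops. The accepting set is {E}.
6 states suffice.
       p  q 
>  A   A  B 
   B   B  C 
   C   C  D 
   D   D  E 
 * E   E  F 
   F   F  F 
(> = start, * = accepting)

start=A accept=E A-p->A A-q->B B-p->B B-q->C C-p->C C-q->D D-p->D D-q->E E-p->E E-q->F F-p->F F-q->F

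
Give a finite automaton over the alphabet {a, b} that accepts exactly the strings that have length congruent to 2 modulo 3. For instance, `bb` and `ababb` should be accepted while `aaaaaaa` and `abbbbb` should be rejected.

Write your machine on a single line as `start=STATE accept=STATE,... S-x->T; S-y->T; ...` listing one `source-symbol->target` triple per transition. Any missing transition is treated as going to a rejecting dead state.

Count input length modulo 3: every symbol advances one step around the cycle s0 → s1 → s2 → s0. Accept at s2.
A 3-state machine:
        a   b  
>  s0   s1  s1 
   s1   s2  s2 
 * s2   s0  s0 
(> = start, * = accepting)

start=s0; accept=s2; s0-a->s1; s0-b->s1; s1-a->s2; s1-b->s2; s2-a->s0; s2-b->s0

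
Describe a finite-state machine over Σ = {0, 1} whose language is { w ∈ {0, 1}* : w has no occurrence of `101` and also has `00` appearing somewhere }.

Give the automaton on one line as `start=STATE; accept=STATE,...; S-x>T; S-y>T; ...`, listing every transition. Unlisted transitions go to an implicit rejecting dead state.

Run two small machines in parallel and take their product. One (4 states) tracks partial matches of the forbidden pattern `101`; the other (3 states) tracks whether and how much of `00` has been seen. Each combined state is a pair, one component from each; accept when both components accept. Minimizing collapses redundant product states.
8 states suffice.
        0   1  
>  s0   s1  s2 
   s1   s3  s2 
   s2   s4  s2 
 * s3   s3  s5 
   s4   s3  s6 
 * s5   s7  s5 
   s6   s6  s6 
 * s7   s3  s6 
(> = start, * = accepting)

start=s0; accept=s3,s5,s7; s0-0>s1; s0-1>s2; s1-0>s3; s1-1>s2; s2-0>s4; s2-1>s2; s3-0>s3; s3-1>s5; s4-0>s3; s4-1>s6; s5-0>s7; s5-1>s5; s6-0>s6; s6-1>s6; s7-0>s3; s7-1>s6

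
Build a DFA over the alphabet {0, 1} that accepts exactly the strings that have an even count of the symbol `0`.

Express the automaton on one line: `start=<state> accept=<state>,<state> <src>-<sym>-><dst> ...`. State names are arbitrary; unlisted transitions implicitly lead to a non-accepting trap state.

start=q0 accept=q0 q0-0->q1 q0-1->q0 q1-0->q0 q1-1->q1

The only thing that matters is how many `0`s have appeared, reduced mod 2. Use one state per residue: q0 for 0, …, q1 for 1. Reading `0` moves to the next residue; anything else stays put. q0 is accepting.
2 states suffice.
        0   1  
>* q0   q1  q0 
   q1   q0  q1 
(> = start, * = accepting)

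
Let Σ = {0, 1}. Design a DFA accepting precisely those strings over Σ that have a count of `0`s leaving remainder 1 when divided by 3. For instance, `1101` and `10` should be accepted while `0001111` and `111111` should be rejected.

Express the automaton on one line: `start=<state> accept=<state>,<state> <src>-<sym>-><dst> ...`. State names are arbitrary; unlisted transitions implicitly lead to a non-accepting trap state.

The only thing that matters is how many `0`s have appeared, reduced mod 3. Use one state per residue: s0 for 0, …, s2 for 2. Reading `0` moves to the next residue; anything else stays put. s1 is accepting.
With 3 states:
        0   1  
>  s0   s1  s0 
 * s1   s2  s1 
   s2   s0  s2 
(> = start, * = accepting)

start=s0 accept=s1 s0-0->s1 s0-1->s0 s1-0->s2 s1-1->s1 s2-0->s0 s2-1->s2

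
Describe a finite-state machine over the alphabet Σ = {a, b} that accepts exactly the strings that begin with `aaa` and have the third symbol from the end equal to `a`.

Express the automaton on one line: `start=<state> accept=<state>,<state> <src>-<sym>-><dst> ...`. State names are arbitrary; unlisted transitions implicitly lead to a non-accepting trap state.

Handle the two conditions separately and then intersect. One (5 states) tracks whether the input so far still matches the prefix `aaa`; the other (15 states) tracks the last 3 symbols read. Each combined state is a pair, one component from each; accept when both components accept. After merging equivalent states the machine shrinks.
12 states suffice.
          a    b  
>  s0     s1   s2 
   s1     s3   s2 
   s2     s2   s2 
   s3     s4   s2 
 * s4     s4   s5 
 * s5     s6   s7 
 * s6     s8   s9 
 * s7    s10  s11 
   s8     s4   s5 
   s9     s6   s7 
   s10    s8   s9 
   s11   s10  s11 
(> = start, * = accepting)

start=s0 accept=s4,s5,s6,s7 s0-a->s1 s0-b->s2 s1-a->s3 s1-b->s2 s2-a->s2 s2-b->s2 s3-a->s4 s3-b->s2 s4-a->s4 s4-b->s5 s5-a->s6 s5-b->s7 s6-a->s8 s6-b->s9 s7-a->s10 s7-b->s11 s8-a->s4 s8-b->s5 s9-a->s6 s9-b->s7 s10-a->s8 s10-b->s9 s11-a->s10 s11-b->s11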